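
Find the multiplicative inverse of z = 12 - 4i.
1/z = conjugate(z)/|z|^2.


|z|^2 = 144+16 = 160
1/z = (12 + 4i)/160

1/z = 0.0750 + 0.0250i


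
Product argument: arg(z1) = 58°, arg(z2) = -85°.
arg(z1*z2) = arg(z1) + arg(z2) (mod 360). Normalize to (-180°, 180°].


arg(z1*z2) = 58° - 85° = -27°
Normalized to (-180°, 180°]: -27°

-27°


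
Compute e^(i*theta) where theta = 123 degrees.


cos(123°) = -0.5446
sin(123°) = 0.8387

e^(i*123°) = -0.5446 + 0.8387i


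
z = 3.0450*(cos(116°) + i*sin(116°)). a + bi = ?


a = 3.0450*cos(116°) = 3.0450*(-0.43837) = -1.3348
b = 3.0450*sin(116°) = 3.0450*0.8988 = 2.7368

-1.3348 + 2.7368i


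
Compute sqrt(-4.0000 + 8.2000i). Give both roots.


|z| = sqrt(16+67.24) = 9.1236
sqrt((|z|+a)/2) = sqrt((9.1236+(-4))/2) = sqrt(2.5618) = 1.6006
sqrt((|z|-a)/2) = sqrt((9.1236-(-4))/2) = sqrt(6.5618) = 2.5616

±(1.6006 + 2.5616i) i.e. 1.6006 + 2.5616i and -1.6006 - 2.5616i


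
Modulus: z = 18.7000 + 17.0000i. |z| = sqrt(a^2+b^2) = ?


|z| = sqrt(18.7^2 + 17^2) = sqrt(349.69 + 289) = sqrt(638.69) = 25.2723

|z| = 25.2723


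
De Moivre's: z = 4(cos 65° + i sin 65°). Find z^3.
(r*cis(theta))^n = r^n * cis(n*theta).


r^3 = 4^3 = 64
n*theta = 3*65° = 195° = 195° (mod 360)
a = 64*cos(195°) = -61.8193
b = 64*sin(195°) = -16.5644

64 cis(195°) = -61.8193 - 16.5644i


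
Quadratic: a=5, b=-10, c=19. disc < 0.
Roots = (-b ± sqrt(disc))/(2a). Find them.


disc = (-10)^2 - 4*5*19 = 100 - 380 = -280
sqrt(|disc|) = sqrt(280) = 16.7332
Real part = 10/(2*5) = 1.0000
Imag part = 16.7332/(2*5) = 1.6733

1.0000 ± 1.6733i


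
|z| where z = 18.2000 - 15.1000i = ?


|z| = sqrt(18.2^2 + (-15.1)^2) = sqrt(331.24 + 228.01) = sqrt(559.25) = 23.6485

|z| = 23.6485


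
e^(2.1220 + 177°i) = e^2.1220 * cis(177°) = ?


e^2.1220 = 8.3478
cos(177°) = -0.99863
sin(177°) = 0.05234
Real = 8.3478*(-0.99863) = -8.3364
Imag = 8.3478*0.05234 = 0.4369

-8.3364 + 0.4369i


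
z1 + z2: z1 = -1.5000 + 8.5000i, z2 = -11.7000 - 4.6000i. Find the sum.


Real: -1.5 - 11.7 = -13.2
Imag: 8.5 - 4.6 = 3.9

-13.2000 + 3.9000i


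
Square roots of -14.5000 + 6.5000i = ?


|z| = sqrt(210.25+42.25) = 15.8902
sqrt((|z|+a)/2) = sqrt((15.8902+(-14.5))/2) = sqrt(0.6951) = 0.8337
sqrt((|z|-a)/2) = sqrt((15.8902-(-14.5))/2) = sqrt(15.1951) = 3.8981

±(0.8337 + 3.8981i) i.e. 0.8337 + 3.8981i and -0.8337 - 3.8981i


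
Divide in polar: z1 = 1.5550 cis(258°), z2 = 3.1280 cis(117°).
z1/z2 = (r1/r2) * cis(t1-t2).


r = 1.5550 / 3.1280 = 0.4971
theta = 258° - 117° = 141° = 141° (mod 360)

0.4971 cis(141°)


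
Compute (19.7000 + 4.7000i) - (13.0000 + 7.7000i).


Real: 19.7 - 13 = 6.7
Imag: 4.7 - 7.7 = -3

6.7000 - 3.0000i


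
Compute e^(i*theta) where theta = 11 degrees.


cos(11°) = 0.9816
sin(11°) = 0.1908

e^(i*11°) = 0.9816 + 0.1908i


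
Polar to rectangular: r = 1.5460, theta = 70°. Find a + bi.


a = 1.5460*cos(70°) = 1.5460*0.34202 = 0.5288
b = 1.5460*sin(70°) = 1.5460*0.9397 = 1.4528

0.5288 + 1.4528i


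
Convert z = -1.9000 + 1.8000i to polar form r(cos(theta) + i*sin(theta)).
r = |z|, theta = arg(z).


r = sqrt(3.61+3.24) = sqrt(6.85) = 2.6173
theta = atan2(1.8, -1.9) = 136.5482 degrees

r = 2.6173, theta = 136.5482 degrees


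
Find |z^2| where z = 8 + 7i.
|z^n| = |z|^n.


|z| = sqrt(64+49) = sqrt(113) = 10.6301
|z^2| = |z|^2 = (sqrt(113))^2 = 113

|z^2| = 113


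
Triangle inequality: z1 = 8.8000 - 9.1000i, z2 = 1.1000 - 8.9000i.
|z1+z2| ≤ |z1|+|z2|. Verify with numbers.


|z1| = sqrt(8.8^2 + (-9.1)^2) = sqrt(160.25) = 12.6590
|z2| = sqrt(1.1^2 + (-8.9)^2) = sqrt(80.42) = 8.9677
z1+z2 = 9.9000 - 18.0000i
|z1+z2| = sqrt(422.01) = 20.5429
|z1|+|z2| = 12.6590 + 8.9677 = 21.6267

|z1+z2| = 20.5429 ≤ |z1|+|z2| = 21.6267 (verified)


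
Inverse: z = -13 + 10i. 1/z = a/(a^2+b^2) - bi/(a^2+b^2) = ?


|z|^2 = 169+100 = 269
1/z = (-13 - 10i)/269

1/z = -0.0483 - 0.0372i


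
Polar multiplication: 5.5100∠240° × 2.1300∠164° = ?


r = 5.5100 * 2.1300 = 11.7363
theta = 240° + 164° = 404° = 44° (mod 360)

11.7363 cis(44°)


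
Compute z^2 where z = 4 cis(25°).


r^2 = 4^2 = 16
n*theta = 2*25° = 50° = 50° (mod 360)
a = 16*cos(50°) = 10.2846
b = 16*sin(50°) = 12.2567

16 cis(50°) = 10.2846 + 12.2567i


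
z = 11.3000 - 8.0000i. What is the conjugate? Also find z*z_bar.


z_bar = 11.3000 + 8.0000i
z*z_bar = 11.3^2 + (-8)^2 = 127.69 + 64 = 191.69

z_bar = 11.3000 + 8.0000i, z*z_bar = 191.69


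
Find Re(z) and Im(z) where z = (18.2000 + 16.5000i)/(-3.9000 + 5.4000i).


Multiply by conjugate: (18.2000 + 16.5000i)(-3.9000 - 5.4000i) / ((-3.9)^2 + 5.4^2)
Numerator real = 18.2*(-3.9) + 16.5*5.4 = 18.12
Numerator imag = 16.5*(-3.9) - 18.2*5.4 = -162.63
Denominator = 44.37
Re(z) = 18.12/44.37 = 0.4084
Im(z) = -162.63/44.37 = -3.6653

Re(z) = 0.4084, Im(z) = -3.6653


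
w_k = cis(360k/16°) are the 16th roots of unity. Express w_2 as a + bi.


Angle = 360*2/16 = 45°
a = cos(45°) = 0.7071
b = sin(45°) = 0.7071

0.7071 + 0.7071i


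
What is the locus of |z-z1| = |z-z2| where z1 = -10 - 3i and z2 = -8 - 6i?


Equal distances means the locus is the perpendicular bisector of z1 and z2.
Midpoint = ((-10+(-8))/2, (-3+(-6))/2) = (-9.0000, -4.5000)

Perpendicular bisector through (-9.0000, -4.5000)


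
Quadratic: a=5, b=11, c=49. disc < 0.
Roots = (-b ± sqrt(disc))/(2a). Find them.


disc = 11^2 - 4*5*49 = 121 - 980 = -859
sqrt(|disc|) = sqrt(859) = 29.3087
Real part = -11/(2*5) = -1.1000
Imag part = 29.3087/(2*5) = 2.9309

-1.1000 ± 2.9309i


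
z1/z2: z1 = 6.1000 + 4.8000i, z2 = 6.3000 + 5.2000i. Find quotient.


Conjugate of z2 = 6.3000 - 5.2000i
Numerator: (6.1000 + 4.8000i)(6.3000 - 5.2000i) = 63.3900 - 1.4800i
Denominator: 6.3^2 + 5.2^2 = 66.73
Result = (63.3900 - 1.4800i)/66.73

0.9499 - 0.0222i


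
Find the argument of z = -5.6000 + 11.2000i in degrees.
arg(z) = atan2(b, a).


Re = -5.6, Im = 11.2
arg = atan2(11.2, -5.6) = 116.5651 degrees

arg(z) = 116.5651 degrees


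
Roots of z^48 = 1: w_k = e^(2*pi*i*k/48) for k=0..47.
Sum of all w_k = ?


The sum of all 48th roots of unity is 0.
Geometric series: (1 - w^48)/(1 - w) = (1-1)/(1-w) = 0 since w^48 = 1, w ≠ 1.
Alternatively: coefficient of z^47 in z^48 - 1 is 0.

0


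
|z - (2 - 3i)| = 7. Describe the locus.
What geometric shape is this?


|z - z0| = r is a circle with center z0 and radius r.
Center = (2, -3), radius = 7

Circle with center (2, -3) and radius 7


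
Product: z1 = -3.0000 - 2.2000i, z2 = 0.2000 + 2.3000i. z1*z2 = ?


Real = -3*0.2 - (-2.2)*2.3 = -0.6 - (-5.06) = 4.46
Imag = -3*2.3 + 0.2*(-2.2) = -6.9 - (0.44) = -7.34

4.4600 - 7.3400i


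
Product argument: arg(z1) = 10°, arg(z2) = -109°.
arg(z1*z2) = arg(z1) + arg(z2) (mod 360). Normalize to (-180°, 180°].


arg(z1*z2) = 10° - 109° = -99°
Normalized to (-180°, 180°]: -99°

-99°


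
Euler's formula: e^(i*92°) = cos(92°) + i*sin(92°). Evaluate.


cos(92°) = -0.0349
sin(92°) = 0.9994

e^(i*92°) = -0.0349 + 0.9994i


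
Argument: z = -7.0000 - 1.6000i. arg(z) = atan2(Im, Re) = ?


Re = -7, Im = -1.6
arg = atan2(-1.6, -7) = -167.1250 degrees

arg(z) = -167.1250 degrees


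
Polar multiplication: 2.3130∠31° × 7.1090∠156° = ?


r = 2.3130 * 7.1090 = 16.4431
theta = 31° + 156° = 187° = 187° (mod 360)

16.4431 cis(187°)


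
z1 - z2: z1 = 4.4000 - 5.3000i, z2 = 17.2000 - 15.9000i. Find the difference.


Real: 4.4 - 17.2 = -12.8
Imag: -5.3 + 15.9 = 10.6

-12.8000 + 10.6000i


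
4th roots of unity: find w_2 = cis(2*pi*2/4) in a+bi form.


Angle = 360*2/4 = 180°
a = cos(180°) = -1.0000
b = sin(180°) = 0

-1.0000 + 0i


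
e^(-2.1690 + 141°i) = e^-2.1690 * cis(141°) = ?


e^-2.1690 = 0.1143
cos(141°) = -0.7771
sin(141°) = 0.6293
Real = 0.1143*(-0.7771) = -0.0888
Imag = 0.1143*0.6293 = 0.0719

-0.0888 + 0.0719i


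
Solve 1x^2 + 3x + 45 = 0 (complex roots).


disc = 3^2 - 4*1*45 = 9 - 180 = -171
sqrt(|disc|) = sqrt(171) = 13.0767
Real part = -3/(2*1) = -1.5000
Imag part = 13.0767/(2*1) = 6.5383

-1.5000 ± 6.5383i


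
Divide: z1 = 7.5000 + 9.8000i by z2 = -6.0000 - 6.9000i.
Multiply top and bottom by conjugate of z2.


Conjugate of z2 = -6.0000 + 6.9000i
Numerator: (7.5000 + 9.8000i)(-6.0000 + 6.9000i) = -112.6200 - 7.0500i
Denominator: (-6)^2 + (-6.9)^2 = 83.61
Result = (-112.6200 - 7.0500i)/83.61

-1.3470 - 0.0843i


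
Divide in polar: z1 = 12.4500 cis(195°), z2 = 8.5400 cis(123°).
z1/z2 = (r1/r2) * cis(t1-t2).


r = 12.4500 / 8.5400 = 1.4578
theta = 195° - 123° = 72° = 72° (mod 360)

1.4578 cis(72°)


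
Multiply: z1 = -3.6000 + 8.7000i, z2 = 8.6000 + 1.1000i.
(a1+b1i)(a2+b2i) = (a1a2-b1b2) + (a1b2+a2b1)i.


Real = -3.6*8.6 - 8.7*1.1 = -30.96 - 9.57 = -40.53
Imag = -3.6*1.1 + 8.6*8.7 = -3.96 + 74.82 = 70.86

-40.5300 + 70.8600i


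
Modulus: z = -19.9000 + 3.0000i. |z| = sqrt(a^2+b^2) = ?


|z| = sqrt((-19.9)^2 + 3^2) = sqrt(396.01 + 9) = sqrt(405.01) = 20.1249

|z| = 20.1249


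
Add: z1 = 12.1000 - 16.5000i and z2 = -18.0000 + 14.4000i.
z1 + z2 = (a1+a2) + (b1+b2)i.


Real: 12.1 - 18 = -5.9
Imag: -16.5 + 14.4 = -2.1

-5.9000 - 2.1000i


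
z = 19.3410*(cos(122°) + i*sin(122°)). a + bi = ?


a = 19.3410*cos(122°) = 19.3410*(-0.52992) = -10.2492
b = 19.3410*sin(122°) = 19.3410*0.84805 = 16.4021

-10.2492 + 16.4021i


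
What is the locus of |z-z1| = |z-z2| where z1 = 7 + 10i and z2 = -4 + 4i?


Equal distances means the locus is the perpendicular bisector of z1 and z2.
Midpoint = ((7+(-4))/2, (10+4)/2) = (1.5000, 7.0000)

Perpendicular bisector through (1.5000, 7.0000)


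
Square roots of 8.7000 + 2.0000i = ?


|z| = sqrt(75.69+4) = 8.9269
sqrt((|z|+a)/2) = sqrt((8.9269+8.7)/2) = sqrt(8.8135) = 2.9687
sqrt((|z|-a)/2) = sqrt((8.9269-8.7)/2) = sqrt(0.1135) = 0.3368

±(2.9687 + 0.3368i) i.e. 2.9687 + 0.3368i and -2.9687 - 0.3368i


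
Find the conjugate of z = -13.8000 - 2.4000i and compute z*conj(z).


z_bar = -13.8000 + 2.4000i
z*z_bar = (-13.8)^2 + (-2.4)^2 = 190.44 + 5.76 = 196.2

z_bar = -13.8000 + 2.4000i, z*z_bar = 196.2


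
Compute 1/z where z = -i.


|z|^2 = 0+1 = 1
1/z = (0 + 1i)/1

1/z = 0 + 1.0000i


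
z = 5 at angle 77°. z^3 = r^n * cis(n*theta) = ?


r^3 = 5^3 = 125
n*theta = 3*77° = 231° = 231° (mod 360)
a = 125*cos(231°) = -78.6650
b = 125*sin(231°) = -97.1432

125 cis(231°) = -78.6650 - 97.1432i


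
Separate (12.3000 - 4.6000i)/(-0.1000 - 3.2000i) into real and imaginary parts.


Multiply by conjugate: (12.3000 - 4.6000i)(-0.1000 + 3.2000i) / ((-0.1)^2 + (-3.2)^2)
Numerator real = 12.3*(-0.1) - (4.6)*(-3.2) = 13.49
Numerator imag = -4.6*(-0.1) - 12.3*(-3.2) = 39.82
Denominator = 10.25
Re(z) = 13.49/10.25 = 1.3161
Im(z) = 39.82/10.25 = 3.8849

Re(z) = 1.3161, Im(z) = 3.8849


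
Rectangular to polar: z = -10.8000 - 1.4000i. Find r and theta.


r = sqrt(116.64+1.96) = sqrt(118.6) = 10.8904
theta = atan2(-1.4, -10.8) = -172.6140 degrees

r = 10.8904, theta = -172.6140 degrees


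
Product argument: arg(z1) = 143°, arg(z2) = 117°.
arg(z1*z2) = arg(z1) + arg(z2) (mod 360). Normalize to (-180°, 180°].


arg(z1*z2) = 143° + 117° = 260°
Normalized to (-180°, 180°]: -100°

-100°


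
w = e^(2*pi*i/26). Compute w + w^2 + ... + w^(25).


With w = e^(2*pi*i/26), all 26 of the 26th roots of unity w^0 = 1, w, ..., w^(25) sum to 0: 1 + w + ... + w^(25) = (1 - w^26)/(1 - w) = 0 since w^26 = 1, w ≠ 1.
Removing the root 1: w + w^2 + ... + w^(25) = 0 - 1 = -1

Sum = -1


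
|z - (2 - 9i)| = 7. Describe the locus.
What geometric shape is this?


|z - z0| = r is a circle with center z0 and radius r.
Center = (2, -9), radius = 7

Circle with center (2, -9) and radius 7


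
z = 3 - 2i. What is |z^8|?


|z| = sqrt(9+4) = sqrt(13) = 3.6056
|z^8| = |z|^8 = (sqrt(13))^8 = 13^4 = 28561

|z^8| = 28561


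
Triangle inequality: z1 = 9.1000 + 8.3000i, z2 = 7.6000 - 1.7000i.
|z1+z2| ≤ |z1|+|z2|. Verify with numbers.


|z1| = sqrt(9.1^2 + 8.3^2) = sqrt(151.7) = 12.3167
|z2| = sqrt(7.6^2 + (-1.7)^2) = sqrt(60.65) = 7.7878
z1+z2 = 16.7000 + 6.6000i
|z1+z2| = sqrt(322.45) = 17.9569
|z1|+|z2| = 12.3167 + 7.7878 = 20.1045

|z1+z2| = 17.9569 ≤ |z1|+|z2| = 20.1045 (verified)


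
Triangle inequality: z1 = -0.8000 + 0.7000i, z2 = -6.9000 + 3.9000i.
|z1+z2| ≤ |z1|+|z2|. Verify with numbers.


|z1| = sqrt((-0.8)^2 + 0.7^2) = sqrt(1.13) = 1.0630
|z2| = sqrt((-6.9)^2 + 3.9^2) = sqrt(62.82) = 7.9259
z1+z2 = -7.7000 + 4.6000i
|z1+z2| = sqrt(80.45) = 8.9694
|z1|+|z2| = 1.0630 + 7.9259 = 8.9889

|z1+z2| = 8.9694 ≤ |z1|+|z2| = 8.9889 (verified)


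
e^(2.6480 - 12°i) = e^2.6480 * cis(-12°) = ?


e^2.6480 = 14.1258
cos(-12°) = 0.978148
sin(-12°) = -0.20791
Real = 14.1258*0.978148 = 13.8171
Imag = 14.1258*(-0.20791) = -2.9369

13.8171 - 2.9369i


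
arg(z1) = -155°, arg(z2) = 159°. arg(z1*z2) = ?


arg(z1*z2) = -155° + 159° = 4°
Normalized to (-180°, 180°]: 4°

4°


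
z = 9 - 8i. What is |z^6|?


|z| = sqrt(81+64) = sqrt(145) = 12.0416
|z^6| = |z|^6 = (sqrt(145))^6 = 145^3 = 3048625

|z^6| = 3048625


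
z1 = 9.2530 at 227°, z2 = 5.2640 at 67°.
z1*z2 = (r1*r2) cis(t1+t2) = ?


r = 9.2530 * 5.2640 = 48.7078
theta = 227° + 67° = 294° = 294° (mod 360)

48.7078 cis(294°)


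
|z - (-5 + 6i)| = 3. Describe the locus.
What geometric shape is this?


|z - z0| = r is a circle with center z0 and radius r.
Center = (-5, 6), radius = 3

Circle with center (-5, 6) and radius 3


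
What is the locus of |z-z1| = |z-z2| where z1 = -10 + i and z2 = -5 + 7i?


Equal distances means the locus is the perpendicular bisector of z1 and z2.
Midpoint = ((-10+(-5))/2, (1+7)/2) = (-7.5000, 4.0000)

Perpendicular bisector through (-7.5000, 4.0000)


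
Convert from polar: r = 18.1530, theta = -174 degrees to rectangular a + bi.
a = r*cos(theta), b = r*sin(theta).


a = 18.1530*cos(-174°) = 18.1530*(-0.994522) = -18.0536
b = 18.1530*sin(-174°) = 18.1530*(-0.10453) = -1.8975

-18.0536 - 1.8975i


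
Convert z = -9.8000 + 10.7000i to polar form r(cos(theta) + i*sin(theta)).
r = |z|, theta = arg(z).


r = sqrt(96.04+114.49) = sqrt(210.53) = 14.5097
theta = atan2(10.7, -9.8) = 132.4862 degrees

r = 14.5097, theta = 132.4862 degrees


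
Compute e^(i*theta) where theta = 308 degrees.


cos(308°) = 0.6157
sin(308°) = -0.7880

e^(i*308°) = 0.6157 - 0.7880i


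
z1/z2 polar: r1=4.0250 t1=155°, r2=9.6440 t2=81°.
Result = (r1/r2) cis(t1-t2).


r = 4.0250 / 9.6440 = 0.4174
theta = 155° - 81° = 74° = 74° (mod 360)

0.4174 cis(74°)


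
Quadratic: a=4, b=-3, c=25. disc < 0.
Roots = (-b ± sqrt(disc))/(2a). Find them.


disc = (-3)^2 - 4*4*25 = 9 - 400 = -391
sqrt(|disc|) = sqrt(391) = 19.7737
Real part = 3/(2*4) = 0.3750
Imag part = 19.7737/(2*4) = 2.4717

0.3750 ± 2.4717i


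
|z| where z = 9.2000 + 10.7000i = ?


|z| = sqrt(9.2^2 + 10.7^2) = sqrt(84.64 + 114.49) = sqrt(199.13) = 14.1113

|z| = 14.1113


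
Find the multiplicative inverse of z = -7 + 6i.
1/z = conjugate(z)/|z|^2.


|z|^2 = 49+36 = 85
1/z = (-7 - 6i)/85

1/z = -0.0824 - 0.0706i


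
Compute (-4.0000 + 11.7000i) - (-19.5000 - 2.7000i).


Real: -4 + 19.5 = 15.5
Imag: 11.7 + 2.7 = 14.4

15.5000 + 14.4000i


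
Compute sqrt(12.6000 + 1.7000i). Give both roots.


|z| = sqrt(158.76+2.89) = 12.7142
sqrt((|z|+a)/2) = sqrt((12.7142+12.6)/2) = sqrt(12.6571) = 3.5577
sqrt((|z|-a)/2) = sqrt((12.7142-12.6)/2) = sqrt(0.0571) = 0.2389

±(3.5577 + 0.2389i) i.e. 3.5577 + 0.2389i and -3.5577 - 0.2389i


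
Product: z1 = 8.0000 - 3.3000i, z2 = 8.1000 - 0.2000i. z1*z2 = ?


Real = 8*8.1 - (-3.3)*(-0.2) = 64.8 - 0.66 = 64.14
Imag = 8*(-0.2) + 8.1*(-3.3) = -1.6 - (26.73) = -28.33

64.1400 - 28.3300i


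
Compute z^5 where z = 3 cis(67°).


r^5 = 3^5 = 243
n*theta = 5*67° = 335° = 335° (mod 360)
a = 243*cos(335°) = 220.2328
b = 243*sin(335°) = -102.6962

243 cis(335°) = 220.2328 - 102.6962i


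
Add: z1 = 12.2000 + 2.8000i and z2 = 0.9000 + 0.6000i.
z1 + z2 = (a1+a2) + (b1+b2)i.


Real: 12.2 + 0.9 = 13.1
Imag: 2.8 + 0.6 = 3.4

13.1000 + 3.4000i


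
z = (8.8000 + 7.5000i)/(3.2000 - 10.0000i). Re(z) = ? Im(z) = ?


Multiply by conjugate: (8.8000 + 7.5000i)(3.2000 + 10.0000i) / (3.2^2 + (-10)^2)
Numerator real = 8.8*3.2 + 7.5*(-10) = -46.84
Numerator imag = 7.5*3.2 - 8.8*(-10) = 112
Denominator = 110.24
Re(z) = -46.84/110.24 = -0.4249
Im(z) = 112/110.24 = 1.0160

Re(z) = -0.4249, Im(z) = 1.0160


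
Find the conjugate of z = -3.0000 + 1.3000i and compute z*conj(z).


z_bar = -3.0000 - 1.3000i
z*z_bar = (-3)^2 + 1.3^2 = 9 + 1.69 = 10.69

z_bar = -3.0000 - 1.3000i, z*z_bar = 10.69


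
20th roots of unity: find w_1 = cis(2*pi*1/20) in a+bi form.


Angle = 360*1/20 = 18°
a = cos(18°) = 0.9511
b = sin(18°) = 0.3090

0.9511 + 0.3090i


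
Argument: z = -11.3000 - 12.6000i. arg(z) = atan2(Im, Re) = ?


Re = -11.3, Im = -12.6
arg = atan2(-12.6, -11.3) = -131.8866 degrees

arg(z) = -131.8866 degrees


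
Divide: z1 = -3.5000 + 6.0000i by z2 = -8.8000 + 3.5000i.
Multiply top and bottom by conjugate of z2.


Conjugate of z2 = -8.8000 - 3.5000i
Numerator: (-3.5000 + 6.0000i)(-8.8000 - 3.5000i) = 51.8000 - 40.5500i
Denominator: (-8.8)^2 + 3.5^2 = 89.69
Result = (51.8000 - 40.5500i)/89.69

0.5775 - 0.4521i


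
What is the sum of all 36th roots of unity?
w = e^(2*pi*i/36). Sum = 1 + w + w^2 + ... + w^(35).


The sum of all 36th roots of unity is 0.
Geometric series: (1 - w^36)/(1 - w) = (1-1)/(1-w) = 0 since w^36 = 1, w ≠ 1.
Alternatively: coefficient of z^35 in z^36 - 1 is 0.

0


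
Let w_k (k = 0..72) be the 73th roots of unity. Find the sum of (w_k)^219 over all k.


The roots are w_k = w^k with w = e^(2*pi*i/73), and (w^k)^219 = (w^219)^k.
So S = 1 + u + u^2 + ... + u^(72) with u = w^219.
219 = 3*73 + 0, so 219 is a multiple of 73 and u = (w^73)^3 = 1.
Every one of the 73 terms equals 1: S = 73

S = 73


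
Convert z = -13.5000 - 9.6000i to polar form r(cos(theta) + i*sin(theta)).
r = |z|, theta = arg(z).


r = sqrt(182.25+92.16) = sqrt(274.41) = 16.5653
theta = atan2(-9.6, -13.5) = -144.5829 degrees

r = 16.5653, theta = -144.5829 degrees


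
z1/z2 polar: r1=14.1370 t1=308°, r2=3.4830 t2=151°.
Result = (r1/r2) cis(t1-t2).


r = 14.1370 / 3.4830 = 4.0589
theta = 308° - 151° = 157° = 157° (mod 360)

4.0589 cis(157°)


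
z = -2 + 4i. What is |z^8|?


|z| = sqrt(4+16) = sqrt(20) = 4.4721
|z^8| = |z|^8 = (sqrt(20))^8 = 20^4 = 160000

|z^8| = 160000


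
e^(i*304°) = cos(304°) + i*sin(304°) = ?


cos(304°) = 0.5592
sin(304°) = -0.8290

e^(i*304°) = 0.5592 - 0.8290i


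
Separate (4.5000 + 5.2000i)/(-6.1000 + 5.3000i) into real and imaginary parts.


Multiply by conjugate: (4.5000 + 5.2000i)(-6.1000 - 5.3000i) / ((-6.1)^2 + 5.3^2)
Numerator real = 4.5*(-6.1) + 5.2*5.3 = 0.11
Numerator imag = 5.2*(-6.1) - 4.5*5.3 = -55.57
Denominator = 65.3
Re(z) = 0.11/65.3 = 0.0017
Im(z) = -55.57/65.3 = -0.8510

Re(z) = 0.0017, Im(z) = -0.8510


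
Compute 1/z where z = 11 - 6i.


|z|^2 = 121+36 = 157
1/z = (11 + 6i)/157

1/z = 0.0701 + 0.0382i


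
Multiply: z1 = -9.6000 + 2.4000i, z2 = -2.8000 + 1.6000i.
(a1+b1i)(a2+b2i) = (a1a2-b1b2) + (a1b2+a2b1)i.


Real = -9.6*(-2.8) - 2.4*1.6 = 26.88 - 3.84 = 23.04
Imag = -9.6*1.6 - (2.8)*2.4 = -15.36 - (6.72) = -22.08

23.0400 - 22.0800i


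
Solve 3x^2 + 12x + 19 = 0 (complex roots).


disc = 12^2 - 4*3*19 = 144 - 228 = -84
sqrt(|disc|) = sqrt(84) = 9.1652
Real part = -12/(2*3) = -2.0000
Imag part = 9.1652/(2*3) = 1.5275

-2.0000 ± 1.5275i


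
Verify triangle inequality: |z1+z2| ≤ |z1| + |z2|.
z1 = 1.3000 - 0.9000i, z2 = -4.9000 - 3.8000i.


|z1| = sqrt(1.3^2 + (-0.9)^2) = sqrt(2.5) = 1.5811
|z2| = sqrt((-4.9)^2 + (-3.8)^2) = sqrt(38.45) = 6.2008
z1+z2 = -3.6000 - 4.7000i
|z1+z2| = sqrt(35.05) = 5.9203
|z1|+|z2| = 1.5811 + 6.2008 = 7.7819

|z1+z2| = 5.9203 ≤ |z1|+|z2| = 7.7819 (verified)


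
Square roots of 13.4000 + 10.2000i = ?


|z| = sqrt(179.56+104.04) = 16.8404
sqrt((|z|+a)/2) = sqrt((16.8404+13.4)/2) = sqrt(15.1202) = 3.8885
sqrt((|z|-a)/2) = sqrt((16.8404-13.4)/2) = sqrt(1.7202) = 1.3116

±(3.8885 + 1.3116i) i.e. 3.8885 + 1.3116i and -3.8885 - 1.3116i


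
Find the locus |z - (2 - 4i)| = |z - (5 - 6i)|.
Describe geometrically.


Equal distances means the locus is the perpendicular bisector of z1 and z2.
Midpoint = ((2+5)/2, (-4+(-6))/2) = (3.5000, -5.0000)

Perpendicular bisector through (3.5000, -5.0000)


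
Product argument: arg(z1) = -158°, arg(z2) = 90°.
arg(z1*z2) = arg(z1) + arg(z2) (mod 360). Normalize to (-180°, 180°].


arg(z1*z2) = -158° + 90° = -68°
Normalized to (-180°, 180°]: -68°

-68°


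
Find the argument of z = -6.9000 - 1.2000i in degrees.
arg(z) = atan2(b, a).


Re = -6.9, Im = -1.2
arg = atan2(-1.2, -6.9) = -170.1342 degrees

arg(z) = -170.1342 degrees


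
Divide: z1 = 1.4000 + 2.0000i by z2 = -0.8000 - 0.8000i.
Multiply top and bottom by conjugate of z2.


Conjugate of z2 = -0.8000 + 0.8000i
Numerator: (1.4000 + 2.0000i)(-0.8000 + 0.8000i) = -2.7200 - 0.4800i
Denominator: (-0.8)^2 + (-0.8)^2 = 1.28
Result = (-2.7200 - 0.4800i)/1.28

-2.1250 - 0.3750i


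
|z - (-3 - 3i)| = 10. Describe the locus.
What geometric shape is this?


|z - z0| = r is a circle with center z0 and radius r.
Center = (-3, -3), radius = 10

Circle with center (-3, -3) and radius 10


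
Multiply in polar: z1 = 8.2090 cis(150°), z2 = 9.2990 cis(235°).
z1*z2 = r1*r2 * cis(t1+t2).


r = 8.2090 * 9.2990 = 76.3355
theta = 150° + 235° = 385° = 25° (mod 360)

76.3355 cis(25°)


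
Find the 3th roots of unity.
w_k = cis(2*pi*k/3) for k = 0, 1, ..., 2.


The 3th roots of unity are cis(360k/3°) for k=0..2
Angle step = 360/3 = 120°
Primitive root: cis(120°)
Primitive root = -0.5000 + 0.8660i

3 roots at angles: 0°, 120°, 240°


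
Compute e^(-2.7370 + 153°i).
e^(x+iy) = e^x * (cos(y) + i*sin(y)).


e^-2.7370 = 0.0648
cos(153°) = -0.891
sin(153°) = 0.454
Real = 0.0648*(-0.891) = -0.0577
Imag = 0.0648*0.454 = 0.0294

-0.0577 + 0.0294i


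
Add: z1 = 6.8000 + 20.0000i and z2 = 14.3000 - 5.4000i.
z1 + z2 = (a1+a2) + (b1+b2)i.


Real: 6.8 + 14.3 = 21.1
Imag: 20 - 5.4 = 14.6

21.1000 + 14.6000i


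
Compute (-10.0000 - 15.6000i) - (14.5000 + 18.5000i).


Real: -10 - 14.5 = -24.5
Imag: -15.6 - 18.5 = -34.1

-24.5000 - 34.1000i


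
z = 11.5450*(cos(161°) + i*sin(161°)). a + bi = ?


a = 11.5450*cos(161°) = 11.5450*(-0.94552) = -10.9160
b = 11.5450*sin(161°) = 11.5450*0.32557 = 3.7587

-10.9160 + 3.7587i


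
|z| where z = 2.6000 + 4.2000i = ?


|z| = sqrt(2.6^2 + 4.2^2) = sqrt(6.76 + 17.64) = sqrt(24.4) = 4.9396

|z| = 4.9396


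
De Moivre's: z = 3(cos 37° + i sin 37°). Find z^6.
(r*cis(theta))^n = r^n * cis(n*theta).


r^6 = 3^6 = 729
n*theta = 6*37° = 222° = 222° (mod 360)
a = 729*cos(222°) = -541.7526
b = 729*sin(222°) = -487.7962

729 cis(222°) = -541.7526 - 487.7962i


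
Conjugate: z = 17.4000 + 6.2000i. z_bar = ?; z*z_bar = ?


z_bar = 17.4000 - 6.2000i
z*z_bar = 17.4^2 + 6.2^2 = 302.76 + 38.44 = 341.2

z_bar = 17.4000 - 6.2000i, z*z_bar = 341.2


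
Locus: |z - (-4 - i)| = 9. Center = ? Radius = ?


|z - z0| = r is a circle with center z0 and radius r.
Center = (-4, -1), radius = 9

Circle with center (-4, -1) and radius 9


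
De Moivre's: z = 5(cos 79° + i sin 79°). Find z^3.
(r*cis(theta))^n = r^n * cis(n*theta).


r^3 = 5^3 = 125
n*theta = 3*79° = 237° = 237° (mod 360)
a = 125*cos(237°) = -68.0799
b = 125*sin(237°) = -104.8338

125 cis(237°) = -68.0799 - 104.8338i


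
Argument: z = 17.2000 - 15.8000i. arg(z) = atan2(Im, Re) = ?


Re = 17.2, Im = -15.8
arg = atan2(-15.8, 17.2) = -42.5707 degrees

arg(z) = -42.5707 degrees


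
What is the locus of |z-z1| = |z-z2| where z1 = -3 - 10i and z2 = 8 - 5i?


Equal distances means the locus is the perpendicular bisector of z1 and z2.
Midpoint = ((-3+8)/2, (-10+(-5))/2) = (2.5000, -7.5000)

Perpendicular bisector through (2.5000, -7.5000)


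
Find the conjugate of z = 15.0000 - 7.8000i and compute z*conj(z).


z_bar = 15.0000 + 7.8000i
z*z_bar = 15^2 + (-7.8)^2 = 225 + 60.84 = 285.84

z_bar = 15.0000 + 7.8000i, z*z_bar = 285.84


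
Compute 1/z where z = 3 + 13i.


|z|^2 = 9+169 = 178
1/z = (3 - 13i)/178

1/z = 0.0169 - 0.0730i


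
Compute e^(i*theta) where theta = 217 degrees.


cos(217°) = -0.7986
sin(217°) = -0.6018

e^(i*217°) = -0.7986 - 0.6018i


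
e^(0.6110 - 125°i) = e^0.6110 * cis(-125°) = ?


e^0.6110 = 1.8423
cos(-125°) = -0.5736
sin(-125°) = -0.81915
Real = 1.8423*(-0.5736) = -1.0567
Imag = 1.8423*(-0.81915) = -1.5091

-1.0567 - 1.5091i


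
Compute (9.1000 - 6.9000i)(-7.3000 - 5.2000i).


Real = 9.1*(-7.3) - (-6.9)*(-5.2) = -66.43 - 35.88 = -102.31
Imag = 9.1*(-5.2) - (7.3)*(-6.9) = -47.32 + 50.37 = 3.05

-102.3100 + 3.0500i


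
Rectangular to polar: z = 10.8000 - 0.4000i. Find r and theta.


r = sqrt(116.64+0.16) = sqrt(116.8) = 10.8074
theta = atan2(-0.4, 10.8) = -2.1211 degrees

r = 10.8074, theta = -2.1211 degrees


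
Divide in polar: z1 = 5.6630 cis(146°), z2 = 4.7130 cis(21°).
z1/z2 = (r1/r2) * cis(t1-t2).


r = 5.6630 / 4.7130 = 1.2016
theta = 146° - 21° = 125° = 125° (mod 360)

1.2016 cis(125°)


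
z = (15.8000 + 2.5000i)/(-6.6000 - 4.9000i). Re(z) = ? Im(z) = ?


Multiply by conjugate: (15.8000 + 2.5000i)(-6.6000 + 4.9000i) / ((-6.6)^2 + (-4.9)^2)
Numerator real = 15.8*(-6.6) + 2.5*(-4.9) = -116.53
Numerator imag = 2.5*(-6.6) - 15.8*(-4.9) = 60.92
Denominator = 67.57
Re(z) = -116.53/67.57 = -1.7246
Im(z) = 60.92/67.57 = 0.9016

Re(z) = -1.7246, Im(z) = 0.9016


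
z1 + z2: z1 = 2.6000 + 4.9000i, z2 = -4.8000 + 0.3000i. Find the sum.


Real: 2.6 - 4.8 = -2.2
Imag: 4.9 + 0.3 = 5.2

-2.2000 + 5.2000i


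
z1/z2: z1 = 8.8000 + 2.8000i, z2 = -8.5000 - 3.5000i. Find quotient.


Conjugate of z2 = -8.5000 + 3.5000i
Numerator: (8.8000 + 2.8000i)(-8.5000 + 3.5000i) = -84.6000 + 7.0000i
Denominator: (-8.5)^2 + (-3.5)^2 = 84.5
Result = (-84.6000 + 7.0000i)/84.5

-1.0012 + 0.0828i


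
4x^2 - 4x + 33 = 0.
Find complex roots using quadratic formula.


disc = (-4)^2 - 4*4*33 = 16 - 528 = -512
sqrt(|disc|) = sqrt(512) = 22.6274
Real part = 4/(2*4) = 0.5000
Imag part = 22.6274/(2*4) = 2.8284

0.5000 ± 2.8284i


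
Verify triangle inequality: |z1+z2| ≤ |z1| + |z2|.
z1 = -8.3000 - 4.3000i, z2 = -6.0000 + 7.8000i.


|z1| = sqrt((-8.3)^2 + (-4.3)^2) = sqrt(87.38) = 9.3477
|z2| = sqrt((-6)^2 + 7.8^2) = sqrt(96.84) = 9.8407
z1+z2 = -14.3000 + 3.5000i
|z1+z2| = sqrt(216.74) = 14.7221
|z1|+|z2| = 9.3477 + 9.8407 = 19.1884

|z1+z2| = 14.7221 ≤ |z1|+|z2| = 19.1884 (verified)


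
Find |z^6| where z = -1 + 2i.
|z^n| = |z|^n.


|z| = sqrt(1+4) = sqrt(5) = 2.2361
|z^6| = |z|^6 = (sqrt(5))^6 = 5^3 = 125

|z^6| = 125


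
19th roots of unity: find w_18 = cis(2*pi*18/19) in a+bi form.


Angle = 360*18/19 = 341.0526°
a = cos(341.0526°) = 0.9458
b = sin(341.0526°) = -0.3247

0.9458 - 0.3247i


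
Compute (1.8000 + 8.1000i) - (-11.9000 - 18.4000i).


Real: 1.8 + 11.9 = 13.7
Imag: 8.1 + 18.4 = 26.5

13.7000 + 26.5000i


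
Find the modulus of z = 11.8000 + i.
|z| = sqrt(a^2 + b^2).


|z| = sqrt(11.8^2 + 1^2) = sqrt(139.24 + 1) = sqrt(140.24) = 11.8423

|z| = 11.8423


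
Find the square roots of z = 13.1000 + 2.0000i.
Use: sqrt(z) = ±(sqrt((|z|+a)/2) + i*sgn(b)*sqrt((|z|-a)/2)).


|z| = sqrt(171.61+4) = 13.2518
sqrt((|z|+a)/2) = sqrt((13.2518+13.1)/2) = sqrt(13.1759) = 3.6299
sqrt((|z|-a)/2) = sqrt((13.2518-13.1)/2) = sqrt(0.0759) = 0.2755

±(3.6299 + 0.2755i) i.e. 3.6299 + 0.2755i and -3.6299 - 0.2755i


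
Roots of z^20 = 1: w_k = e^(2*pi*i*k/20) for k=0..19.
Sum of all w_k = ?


The sum of all 20th roots of unity is 0.
Geometric series: (1 - w^20)/(1 - w) = (1-1)/(1-w) = 0 since w^20 = 1, w ≠ 1.
Alternatively: coefficient of z^19 in z^20 - 1 is 0.

0


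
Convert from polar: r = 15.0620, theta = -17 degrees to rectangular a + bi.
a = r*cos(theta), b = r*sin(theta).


a = 15.0620*cos(-17°) = 15.0620*0.956305 = 14.4039
b = 15.0620*sin(-17°) = 15.0620*(-0.29237) = -4.4037

14.4039 - 4.4037i


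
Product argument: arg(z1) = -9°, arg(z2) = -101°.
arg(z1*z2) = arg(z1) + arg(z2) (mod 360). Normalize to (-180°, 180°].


arg(z1*z2) = -9° - 101° = -110°
Normalized to (-180°, 180°]: -110°

-110°


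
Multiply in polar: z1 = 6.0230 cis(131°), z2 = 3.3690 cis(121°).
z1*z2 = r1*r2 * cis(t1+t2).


r = 6.0230 * 3.3690 = 20.2915
theta = 131° + 121° = 252° = 252° (mod 360)

20.2915 cis(252°)


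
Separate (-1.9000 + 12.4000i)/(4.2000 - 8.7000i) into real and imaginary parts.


Multiply by conjugate: (-1.9000 + 12.4000i)(4.2000 + 8.7000i) / (4.2^2 + (-8.7)^2)
Numerator real = -1.9*4.2 + 12.4*(-8.7) = -115.86
Numerator imag = 12.4*4.2 - (-1.9)*(-8.7) = 35.55
Denominator = 93.33
Re(z) = -115.86/93.33 = -1.2414
Im(z) = 35.55/93.33 = 0.3809

Re(z) = -1.2414, Im(z) = 0.3809


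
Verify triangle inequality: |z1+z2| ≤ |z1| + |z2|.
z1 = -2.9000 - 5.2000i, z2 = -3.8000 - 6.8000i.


|z1| = sqrt((-2.9)^2 + (-5.2)^2) = sqrt(35.45) = 5.9540
|z2| = sqrt((-3.8)^2 + (-6.8)^2) = sqrt(60.68) = 7.7897
z1+z2 = -6.7000 - 12.0000i
|z1+z2| = sqrt(188.89) = 13.7437
|z1|+|z2| = 5.9540 + 7.7897 = 13.7437

|z1+z2| = 13.7437 ≤ |z1|+|z2| = 13.7437 (verified)


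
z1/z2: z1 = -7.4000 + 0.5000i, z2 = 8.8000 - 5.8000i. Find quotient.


Conjugate of z2 = 8.8000 + 5.8000i
Numerator: (-7.4000 + 0.5000i)(8.8000 + 5.8000i) = -68.0200 - 38.5200i
Denominator: 8.8^2 + (-5.8)^2 = 111.08
Result = (-68.0200 - 38.5200i)/111.08

-0.6124 - 0.3468i


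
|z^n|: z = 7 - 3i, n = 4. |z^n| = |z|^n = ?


|z| = sqrt(49+9) = sqrt(58) = 7.6158
|z^4| = |z|^4 = (sqrt(58))^4 = 58^2 = 3364

|z^4| = 3364


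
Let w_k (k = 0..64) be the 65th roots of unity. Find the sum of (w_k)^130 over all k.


The roots are w_k = w^k with w = e^(2*pi*i/65), and (w^k)^130 = (w^130)^k.
So S = 1 + u + u^2 + ... + u^(64) with u = w^130.
130 = 2*65 + 0, so 130 is a multiple of 65 and u = (w^65)^2 = 1.
Every one of the 65 terms equals 1: S = 65

S = 65


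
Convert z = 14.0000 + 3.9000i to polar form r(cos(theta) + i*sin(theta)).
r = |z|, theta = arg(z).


r = sqrt(196+15.21) = sqrt(211.21) = 14.5331
theta = atan2(3.9, 14) = 15.5663 degrees

r = 14.5331, theta = 15.5663 degrees


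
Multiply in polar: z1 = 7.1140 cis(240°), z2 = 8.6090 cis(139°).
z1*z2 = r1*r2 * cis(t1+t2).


r = 7.1140 * 8.6090 = 61.2444
theta = 240° + 139° = 379° = 19° (mod 360)

61.2444 cis(19°)


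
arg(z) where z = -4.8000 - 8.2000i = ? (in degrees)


Re = -4.8, Im = -8.2
arg = atan2(-8.2, -4.8) = -120.3432 degrees

arg(z) = -120.3432 degrees


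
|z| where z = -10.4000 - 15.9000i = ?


|z| = sqrt((-10.4)^2 + (-15.9)^2) = sqrt(108.16 + 252.81) = sqrt(360.97) = 18.9992

|z| = 18.9992


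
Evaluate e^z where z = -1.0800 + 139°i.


e^-1.0800 = 0.3396
cos(139°) = -0.7547
sin(139°) = 0.6561
Real = 0.3396*(-0.7547) = -0.2563
Imag = 0.3396*0.6561 = 0.2228

-0.2563 + 0.2228i


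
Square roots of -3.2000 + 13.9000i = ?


|z| = sqrt(10.24+193.21) = 14.2636
sqrt((|z|+a)/2) = sqrt((14.2636+(-3.2))/2) = sqrt(5.5318) = 2.3520
sqrt((|z|-a)/2) = sqrt((14.2636-(-3.2))/2) = sqrt(8.7318) = 2.9550

±(2.3520 + 2.9550i) i.e. 2.3520 + 2.9550i and -2.3520 - 2.9550i


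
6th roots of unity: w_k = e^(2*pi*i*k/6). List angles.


The 6th roots of unity are cis(360k/6°) for k=0..5
Angle step = 360/6 = 60°
Primitive root: cis(60°)
Primitive root = 0.5000 + 0.8660i

6 roots at angles: 0°, 60°, 120°, 180°, 240°, 300°


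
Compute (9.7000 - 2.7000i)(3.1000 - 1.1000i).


Real = 9.7*3.1 - (-2.7)*(-1.1) = 30.07 - 2.97 = 27.1
Imag = 9.7*(-1.1) + 3.1*(-2.7) = -10.67 - (8.37) = -19.04

27.1000 - 19.0400i


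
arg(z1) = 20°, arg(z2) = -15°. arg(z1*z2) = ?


arg(z1*z2) = 20° - 15° = 5°
Normalized to (-180°, 180°]: 5°

5°


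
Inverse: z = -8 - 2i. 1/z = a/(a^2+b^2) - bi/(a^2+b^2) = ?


|z|^2 = 64+4 = 68
1/z = (-8 + 2i)/68

1/z = -0.1176 + 0.0294i


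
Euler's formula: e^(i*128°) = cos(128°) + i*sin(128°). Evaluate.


cos(128°) = -0.6157
sin(128°) = 0.7880

e^(i*128°) = -0.6157 + 0.7880i


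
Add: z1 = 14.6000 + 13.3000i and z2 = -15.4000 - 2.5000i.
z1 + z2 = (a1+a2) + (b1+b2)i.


Real: 14.6 - 15.4 = -0.8
Imag: 13.3 - 2.5 = 10.8

-0.8000 + 10.8000i


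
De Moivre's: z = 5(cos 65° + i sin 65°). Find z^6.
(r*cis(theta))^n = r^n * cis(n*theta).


r^6 = 5^6 = 15625
n*theta = 6*65° = 390° = 30° (mod 360)
a = 15625*cos(30°) = 13531.6469
b = 15625*sin(30°) = 7812.5000

15625 cis(30°) = 13531.6469 + 7812.5000i


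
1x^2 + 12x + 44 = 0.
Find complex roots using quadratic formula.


disc = 12^2 - 4*1*44 = 144 - 176 = -32
sqrt(|disc|) = sqrt(32) = 5.6569
Real part = -12/(2*1) = -6.0000
Imag part = 5.6569/(2*1) = 2.8284

-6.0000 ± 2.8284i


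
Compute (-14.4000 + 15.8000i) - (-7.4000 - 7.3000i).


Real: -14.4 + 7.4 = -7
Imag: 15.8 + 7.3 = 23.1

-7.0000 + 23.1000i


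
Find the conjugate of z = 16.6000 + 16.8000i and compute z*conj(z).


z_bar = 16.6000 - 16.8000i
z*z_bar = 16.6^2 + 16.8^2 = 275.56 + 282.24 = 557.8

z_bar = 16.6000 - 16.8000i, z*z_bar = 557.8


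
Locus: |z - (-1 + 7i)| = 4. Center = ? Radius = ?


|z - z0| = r is a circle with center z0 and radius r.
Center = (-1, 7), radius = 4

Circle with center (-1, 7) and radius 4


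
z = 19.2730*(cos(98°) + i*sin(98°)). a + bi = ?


a = 19.2730*cos(98°) = 19.2730*(-0.139173) = -2.6823
b = 19.2730*sin(98°) = 19.2730*0.990268 = 19.0854

-2.6823 + 19.0854i


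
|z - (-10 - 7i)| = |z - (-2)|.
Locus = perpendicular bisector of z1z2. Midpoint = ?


Equal distances means the locus is the perpendicular bisector of z1 and z2.
Midpoint = ((-10+(-2))/2, (-7+0)/2) = (-6.0000, -3.5000)

Perpendicular bisector through (-6.0000, -3.5000)


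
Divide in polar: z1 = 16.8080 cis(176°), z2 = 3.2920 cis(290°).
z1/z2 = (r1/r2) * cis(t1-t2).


r = 16.8080 / 3.2920 = 5.1057
theta = 176° - 290° = -114° = 246° (mod 360)

5.1057 cis(246°)


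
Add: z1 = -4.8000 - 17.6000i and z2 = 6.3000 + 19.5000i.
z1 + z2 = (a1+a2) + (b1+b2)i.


Real: -4.8 + 6.3 = 1.5
Imag: -17.6 + 19.5 = 1.9

1.5000 + 1.9000i


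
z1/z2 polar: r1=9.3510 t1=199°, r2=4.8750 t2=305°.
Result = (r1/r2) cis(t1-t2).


r = 9.3510 / 4.8750 = 1.9182
theta = 199° - 305° = -106° = 254° (mod 360)

1.9182 cis(254°)


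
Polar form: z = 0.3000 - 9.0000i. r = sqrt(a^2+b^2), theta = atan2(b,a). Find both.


r = sqrt(0.09+81) = sqrt(81.09) = 9.0050
theta = atan2(-9, 0.3) = -88.0908 degrees

r = 9.0050, theta = -88.0908 degrees


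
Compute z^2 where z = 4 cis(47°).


r^2 = 4^2 = 16
n*theta = 2*47° = 94° = 94° (mod 360)
a = 16*cos(94°) = -1.1161
b = 16*sin(94°) = 15.9610

16 cis(94°) = -1.1161 + 15.9610i


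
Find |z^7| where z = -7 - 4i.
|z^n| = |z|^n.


|z| = sqrt(49+16) = sqrt(65) = 8.0623
|z^7| = |z|^7 = (sqrt(65))^7 = 65^3 * sqrt(65) = 274625*sqrt(65)

|z^7| = 274625*sqrt(65) ≈ 2214097.5341


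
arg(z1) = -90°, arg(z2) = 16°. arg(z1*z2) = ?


arg(z1*z2) = -90° + 16° = -74°
Normalized to (-180°, 180°]: -74°

-74°


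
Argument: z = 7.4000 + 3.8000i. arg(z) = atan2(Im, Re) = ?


Re = 7.4, Im = 3.8
arg = atan2(3.8, 7.4) = 27.1811 degrees

arg(z) = 27.1811 degrees


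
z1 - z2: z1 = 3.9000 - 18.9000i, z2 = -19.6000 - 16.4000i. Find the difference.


Real: 3.9 + 19.6 = 23.5
Imag: -18.9 + 16.4 = -2.5

23.5000 - 2.5000i


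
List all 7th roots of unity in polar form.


The 7th roots of unity are cis(360k/7°) for k=0..6
Angle step = 360/7 = 51.4286°
Primitive root: cis(51.4286°)
Primitive root = 0.6235 + 0.7818i

7 roots at angles: 0°, 51.4286°, 102.8571°, 154.2857°, 205.7143°, 257.1429°, 308.5714°


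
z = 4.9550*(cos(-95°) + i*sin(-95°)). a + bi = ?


a = 4.9550*cos(-95°) = 4.9550*(-0.08716) = -0.4319
b = 4.9550*sin(-95°) = 4.9550*(-0.99619) = -4.9361

-0.4319 - 4.9361i


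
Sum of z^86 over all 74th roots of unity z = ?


The roots are w_k = w^k with w = e^(2*pi*i/74), and (w^k)^86 = (w^86)^k.
So S = 1 + u + u^2 + ... + u^(73) with u = w^86.
86 = 1*74 + 12, so 86 is not a multiple of 74: u = (w^74)^1 * w^12 = w^12 ≠ 1 (w is a primitive 74th root), while u^74 = (w^74)^86 = 1.
Geometric series: S = (1 - u^74)/(1 - u) = (1 - 1)/(1 - u) = 0

S = 0


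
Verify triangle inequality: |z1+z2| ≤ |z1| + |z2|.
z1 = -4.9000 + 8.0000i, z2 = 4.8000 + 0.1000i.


|z1| = sqrt((-4.9)^2 + 8^2) = sqrt(88.01) = 9.3814
|z2| = sqrt(4.8^2 + 0.1^2) = sqrt(23.05) = 4.8010
z1+z2 = -0.1000 + 8.1000i
|z1+z2| = sqrt(65.62) = 8.1006
|z1|+|z2| = 9.3814 + 4.8010 = 14.1824

|z1+z2| = 8.1006 ≤ |z1|+|z2| = 14.1824 (verified)


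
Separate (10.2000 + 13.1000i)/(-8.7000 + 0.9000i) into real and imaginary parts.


Multiply by conjugate: (10.2000 + 13.1000i)(-8.7000 - 0.9000i) / ((-8.7)^2 + 0.9^2)
Numerator real = 10.2*(-8.7) + 13.1*0.9 = -76.95
Numerator imag = 13.1*(-8.7) - 10.2*0.9 = -123.15
Denominator = 76.5
Re(z) = -76.95/76.5 = -1.0059
Im(z) = -123.15/76.5 = -1.6098

Re(z) = -1.0059, Im(z) = -1.6098


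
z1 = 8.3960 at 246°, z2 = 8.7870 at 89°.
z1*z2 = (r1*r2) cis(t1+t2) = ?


r = 8.3960 * 8.7870 = 73.7757
theta = 246° + 89° = 335° = 335° (mod 360)

73.7757 cis(335°)


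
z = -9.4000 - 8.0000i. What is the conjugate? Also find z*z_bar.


z_bar = -9.4000 + 8.0000i
z*z_bar = (-9.4)^2 + (-8)^2 = 88.36 + 64 = 152.36

z_bar = -9.4000 + 8.0000i, z*z_bar = 152.36


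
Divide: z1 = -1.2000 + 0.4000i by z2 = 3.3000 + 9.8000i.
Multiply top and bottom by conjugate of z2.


Conjugate of z2 = 3.3000 - 9.8000i
Numerator: (-1.2000 + 0.4000i)(3.3000 - 9.8000i) = -0.0400 + 13.0800i
Denominator: 3.3^2 + 9.8^2 = 106.93
Result = (-0.0400 + 13.0800i)/106.93

-0.0004 + 0.1223i


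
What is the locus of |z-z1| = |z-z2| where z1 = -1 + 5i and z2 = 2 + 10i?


Equal distances means the locus is the perpendicular bisector of z1 and z2.
Midpoint = ((-1+2)/2, (5+10)/2) = (0.5000, 7.5000)

Perpendicular bisector through (0.5000, 7.5000)


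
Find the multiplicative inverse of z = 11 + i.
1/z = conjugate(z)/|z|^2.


|z|^2 = 121+1 = 122
1/z = (11 - 1i)/122

1/z = 0.0902 - 0.0082i


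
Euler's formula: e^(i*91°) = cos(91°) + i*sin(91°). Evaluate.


cos(91°) = -0.0175
sin(91°) = 0.9998

e^(i*91°) = -0.0175 + 0.9998i


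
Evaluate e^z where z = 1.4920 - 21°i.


e^1.4920 = 4.4460
cos(-21°) = 0.93358
sin(-21°) = -0.35837
Real = 4.4460*0.93358 = 4.1507
Imag = 4.4460*(-0.35837) = -1.5933

4.1507 - 1.5933i


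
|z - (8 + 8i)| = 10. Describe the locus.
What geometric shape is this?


|z - z0| = r is a circle with center z0 and radius r.
Center = (8, 8), radius = 10

Circle with center (8, 8) and radius 10


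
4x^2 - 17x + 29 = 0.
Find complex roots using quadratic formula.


disc = (-17)^2 - 4*4*29 = 289 - 464 = -175
sqrt(|disc|) = sqrt(175) = 13.2288
Real part = 17/(2*4) = 2.1250
Imag part = 13.2288/(2*4) = 1.6536

2.1250 ± 1.6536i


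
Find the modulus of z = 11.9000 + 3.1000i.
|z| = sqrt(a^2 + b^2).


|z| = sqrt(11.9^2 + 3.1^2) = sqrt(141.61 + 9.61) = sqrt(151.22) = 12.2972

|z| = 12.2972


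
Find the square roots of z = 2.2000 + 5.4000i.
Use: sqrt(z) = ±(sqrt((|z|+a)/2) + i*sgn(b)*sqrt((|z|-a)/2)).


|z| = sqrt(4.84+29.16) = 5.8310
sqrt((|z|+a)/2) = sqrt((5.8310+2.2)/2) = sqrt(4.0155) = 2.0039
sqrt((|z|-a)/2) = sqrt((5.8310-2.2)/2) = sqrt(1.8155) = 1.3474

±(2.0039 + 1.3474i) i.e. 2.0039 + 1.3474i and -2.0039 - 1.3474i
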